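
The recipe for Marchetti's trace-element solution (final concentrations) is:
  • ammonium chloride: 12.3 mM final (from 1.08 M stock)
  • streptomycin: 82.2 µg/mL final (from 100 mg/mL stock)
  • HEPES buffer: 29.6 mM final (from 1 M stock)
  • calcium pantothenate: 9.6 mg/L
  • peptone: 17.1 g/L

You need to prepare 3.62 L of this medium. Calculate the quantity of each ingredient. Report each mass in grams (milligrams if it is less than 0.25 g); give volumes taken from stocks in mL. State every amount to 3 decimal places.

Working volume: 3.62 L.
ammonium chloride: V = C2·V2/C1 = 12.3 mM × 3620 mL ÷ 1080 mM = 41.228 mL
streptomycin: dilute stock: 82.2 µg/mL × 3620 mL ÷ 100000 µg/mL = 2.976 mL
HEPES buffer: V = C2·V2/C1 = 29.6 mM × 3620 mL ÷ 1000 mM = 107.152 mL
calcium pantothenate: 9.6 mg/L × 3.62 L = 34.752 mg
peptone: 17.1 g/L × 3.62 L = 61.902 g

ammonium chloride 41.228 mL; streptomycin 2.976 mL; HEPES buffer 107.152 mL; calcium pantothenate 34.752 mg; peptone 61.902 g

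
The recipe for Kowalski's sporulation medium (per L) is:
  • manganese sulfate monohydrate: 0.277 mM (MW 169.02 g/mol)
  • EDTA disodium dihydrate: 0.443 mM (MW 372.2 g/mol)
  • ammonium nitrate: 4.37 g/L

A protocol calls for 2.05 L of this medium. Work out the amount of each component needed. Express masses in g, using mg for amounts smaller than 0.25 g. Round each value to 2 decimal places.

manganese sulfate monohydrate 95.98 mg; EDTA disodium dihydrate 0.34 g; ammonium nitrate 8.96 g

Working volume: 2.05 L.
manganese sulfate monohydrate: 0.277 mmol/L × 169.02 mg/mmol × 2.05 L = 95.98 mg
EDTA disodium dihydrate: 0.443 mmol/L × 372.2 g/mol × 2.05 L ÷ 1000 = 0.34 g
ammonium nitrate: 4.37 g/L × 2.05 L = 8.96 g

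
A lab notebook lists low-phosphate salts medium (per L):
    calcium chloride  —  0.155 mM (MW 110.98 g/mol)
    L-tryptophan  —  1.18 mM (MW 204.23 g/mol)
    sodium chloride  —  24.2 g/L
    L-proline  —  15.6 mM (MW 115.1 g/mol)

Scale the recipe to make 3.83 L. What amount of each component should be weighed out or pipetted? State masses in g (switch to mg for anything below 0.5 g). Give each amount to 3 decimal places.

Scale factor relative to 1 L: 3.83.
calcium chloride: 0.155 mmol/L × 110.98 mg/mmol × 3.83 L = 65.883 mg
L-tryptophan: 1.18 mmol/L × 204.23 g/mol × 3.83 L ÷ 1000 = 0.923 g
sodium chloride: 24.2 g/L × 3.83 L = 92.686 g
L-proline: 15.6 mmol/L × 115.1 g/mol × 3.83 L ÷ 1000 = 6.877 g

calcium chloride 65.883 mg; L-tryptophan 0.923 g; sodium chloride 92.686 g; L-proline 6.877 g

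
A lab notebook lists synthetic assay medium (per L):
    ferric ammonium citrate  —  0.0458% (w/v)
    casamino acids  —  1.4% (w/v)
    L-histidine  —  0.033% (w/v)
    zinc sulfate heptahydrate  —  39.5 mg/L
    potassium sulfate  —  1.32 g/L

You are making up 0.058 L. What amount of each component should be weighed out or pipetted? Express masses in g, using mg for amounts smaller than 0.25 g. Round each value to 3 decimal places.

ferric ammonium citrate 26.564 mg; casamino acids 0.812 g; L-histidine 19.140 mg; zinc sulfate heptahydrate 2.291 mg; potassium sulfate 76.560 mg

Working volume: 0.058 L.
ferric ammonium citrate: 0.0458 g per 100 mL × 58 mL ÷ 100 = 0.026564 g = 26.564 mg
casamino acids: 1.4% w/v = 14 g/L → 14 × 0.058 L = 0.812 g
L-histidine: 0.033 g per 100 mL × 58 mL ÷ 100 = 0.01914 g = 19.140 mg
zinc sulfate heptahydrate: 39.5 mg/L × 0.058 L = 2.291 mg
potassium sulfate: 1.32 g/L × 0.058 L = 0.07656 g = 76.560 mg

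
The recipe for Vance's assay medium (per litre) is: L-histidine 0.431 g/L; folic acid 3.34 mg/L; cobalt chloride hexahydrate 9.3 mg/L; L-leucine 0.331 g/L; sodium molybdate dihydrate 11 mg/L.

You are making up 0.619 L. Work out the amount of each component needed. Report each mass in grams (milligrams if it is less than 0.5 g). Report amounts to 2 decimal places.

L-histidine 266.79 mg; folic acid 2.07 mg; cobalt chloride hexahydrate 5.76 mg; L-leucine 204.89 mg; sodium molybdate dihydrate 6.81 mg

Scale factor relative to 1 L: 0.619.
L-histidine: 0.431 g/L × 0.619 L = 0.266789 g = 266.79 mg
folic acid: 3.34 mg/L × 0.619 L = 2.07 mg
cobalt chloride hexahydrate: 9.3 mg/L × 0.619 L = 5.76 mg
L-leucine: 0.331 g/L × 0.619 L = 0.204889 g = 204.89 mg
sodium molybdate dihydrate: 11 mg/L × 0.619 L = 6.81 mg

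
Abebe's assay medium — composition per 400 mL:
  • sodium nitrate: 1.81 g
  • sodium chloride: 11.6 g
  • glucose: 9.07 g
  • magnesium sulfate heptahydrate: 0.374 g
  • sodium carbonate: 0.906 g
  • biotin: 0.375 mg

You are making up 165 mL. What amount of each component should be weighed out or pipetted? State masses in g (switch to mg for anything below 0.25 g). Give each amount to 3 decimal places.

Ratio of target to recipe volume: 165 / 400 = 0.4125.
sodium nitrate: 1.81 g × (165 mL / 400 mL) = 0.747 g
sodium chloride: 11.6 g × (165 mL / 400 mL) = 4.785 g
glucose: 9.07 g × (165 mL / 400 mL) = 3.741 g
magnesium sulfate heptahydrate: 0.374 g × (165 mL / 400 mL) = 0.154275 g = 154.275 mg
sodium carbonate: 0.906 g × (165 mL / 400 mL) = 0.374 g
biotin: 0.375 mg × (165 mL / 400 mL) = 0.155 mg

sodium nitrate 0.747 g; sodium chloride 4.785 g; glucose 3.741 g; magnesium sulfate heptahydrate 154.275 mg; sodium carbonate 0.374 g; biotin 0.155 mg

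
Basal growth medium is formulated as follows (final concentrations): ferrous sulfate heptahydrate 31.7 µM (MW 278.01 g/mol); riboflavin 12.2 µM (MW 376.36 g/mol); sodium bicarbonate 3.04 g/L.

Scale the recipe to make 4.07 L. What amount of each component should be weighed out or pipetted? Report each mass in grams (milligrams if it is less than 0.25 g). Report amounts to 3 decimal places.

Scale factor relative to 1 L: 4.07.
ferrous sulfate heptahydrate: 31.7 µmol/L × 278.01 g/mol × 4.07 L ÷ 1000 = 35.869 mg
riboflavin: 12.2 µmol/L × 376.36 g/mol × 4.07 L ÷ 1000 = 18.688 mg
sodium bicarbonate: 3.04 g/L × 4.07 L = 12.373 g

ferrous sulfate heptahydrate 35.869 mg; riboflavin 18.688 mg; sodium bicarbonate 12.373 g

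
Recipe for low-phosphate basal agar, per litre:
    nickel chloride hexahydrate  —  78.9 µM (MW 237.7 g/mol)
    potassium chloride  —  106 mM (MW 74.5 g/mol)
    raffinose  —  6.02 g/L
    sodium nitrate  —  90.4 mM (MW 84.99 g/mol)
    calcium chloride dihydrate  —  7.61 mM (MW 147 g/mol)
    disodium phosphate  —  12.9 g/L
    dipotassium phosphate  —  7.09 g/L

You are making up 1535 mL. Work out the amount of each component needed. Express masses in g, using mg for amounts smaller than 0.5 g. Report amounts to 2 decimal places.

nickel chloride hexahydrate 28.79 mg; potassium chloride 12.12 g; raffinose 9.24 g; sodium nitrate 11.79 g; calcium chloride dihydrate 1.72 g; disodium phosphate 19.80 g; dipotassium phosphate 10.88 g

Working volume: 1535 mL = 1.535 L.
nickel chloride hexahydrate: 78.9 µmol/L × 237.7 g/mol × 1.535 L ÷ 1000 = 28.79 mg
potassium chloride: 106 mmol/L × 74.5 g/mol × 1.535 L ÷ 1000 = 12.12 g
raffinose: 6.02 g/L × 1.535 L = 9.24 g
sodium nitrate: 90.4 mmol/L × 84.99 g/mol × 1.535 L ÷ 1000 = 11.79 g
calcium chloride dihydrate: 7.61 mmol/L × 147 g/mol × 1.535 L ÷ 1000 = 1.72 g
disodium phosphate: 12.9 g/L × 1.535 L = 19.80 g
dipotassium phosphate: 7.09 g/L × 1.535 L = 10.88 g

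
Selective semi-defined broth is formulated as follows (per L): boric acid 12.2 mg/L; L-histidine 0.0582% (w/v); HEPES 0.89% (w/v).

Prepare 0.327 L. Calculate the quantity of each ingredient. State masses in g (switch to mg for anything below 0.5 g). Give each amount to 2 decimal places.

boric acid 3.99 mg; L-histidine 190.31 mg; HEPES 2.91 g

Scale factor relative to 1 L: 0.327.
boric acid: 12.2 mg/L × 0.327 L = 3.99 mg
L-histidine: 0.0582% w/v = 0.582 g/L → 0.582 × 0.327 L = 0.190314 g = 190.31 mg
HEPES: 0.89 g per 100 mL × 327 mL ÷ 100 = 2.91 g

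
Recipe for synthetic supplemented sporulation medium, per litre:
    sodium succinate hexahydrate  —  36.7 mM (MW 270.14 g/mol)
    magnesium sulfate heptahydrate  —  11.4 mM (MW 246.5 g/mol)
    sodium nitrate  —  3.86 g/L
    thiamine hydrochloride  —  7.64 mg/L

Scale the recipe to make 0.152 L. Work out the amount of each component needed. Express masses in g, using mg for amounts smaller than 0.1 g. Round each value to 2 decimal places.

Working volume: 0.152 L.
sodium succinate hexahydrate: 36.7 mmol/L × 270.14 g/mol × 0.152 L ÷ 1000 = 1.51 g
magnesium sulfate heptahydrate: 11.4 mmol/L × 246.5 g/mol × 0.152 L ÷ 1000 = 0.43 g
sodium nitrate: 3.86 g/L × 0.152 L = 0.59 g
thiamine hydrochloride: 7.64 mg/L × 0.152 L = 1.16 mg

sodium succinate hexahydrate 1.51 g; magnesium sulfate heptahydrate 0.43 g; sodium nitrate 0.59 g; thiamine hydrochloride 1.16 mg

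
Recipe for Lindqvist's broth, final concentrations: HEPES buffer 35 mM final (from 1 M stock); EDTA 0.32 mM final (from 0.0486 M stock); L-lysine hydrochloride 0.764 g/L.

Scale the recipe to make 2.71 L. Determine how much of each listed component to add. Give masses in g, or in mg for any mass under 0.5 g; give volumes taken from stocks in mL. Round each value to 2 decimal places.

HEPES buffer 94.85 mL; EDTA 17.84 mL; L-lysine hydrochloride 2.07 g

Working volume: 2.71 L.
HEPES buffer: dilute stock: 35 mM × 2710 mL ÷ 1000 mM = 94.85 mL
EDTA: dilute stock: 0.32 mM × 2710 mL ÷ 48.6 mM = 17.84 mL
L-lysine hydrochloride: 0.764 g/L × 2.71 L = 2.07 g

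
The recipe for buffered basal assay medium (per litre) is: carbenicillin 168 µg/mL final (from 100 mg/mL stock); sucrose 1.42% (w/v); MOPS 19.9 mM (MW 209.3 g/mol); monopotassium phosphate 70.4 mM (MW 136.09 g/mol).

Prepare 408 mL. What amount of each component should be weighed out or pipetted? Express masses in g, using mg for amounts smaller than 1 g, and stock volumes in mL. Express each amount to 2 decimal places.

carbenicillin 0.69 mL; sucrose 5.79 g; MOPS 1.70 g; monopotassium phosphate 3.91 g

Working volume: 408 mL = 0.408 L.
carbenicillin: V = C2·V2/C1 = 168 µg/mL × 408 mL ÷ 100000 µg/mL = 0.69 mL
sucrose: 1.42 g per 100 mL × 408 mL ÷ 100 = 5.79 g
MOPS: 19.9 mmol/L × 209.3 g/mol × 0.408 L ÷ 1000 = 1.70 g
monopotassium phosphate: 70.4 mmol/L × 136.09 g/mol × 0.408 L ÷ 1000 = 3.91 g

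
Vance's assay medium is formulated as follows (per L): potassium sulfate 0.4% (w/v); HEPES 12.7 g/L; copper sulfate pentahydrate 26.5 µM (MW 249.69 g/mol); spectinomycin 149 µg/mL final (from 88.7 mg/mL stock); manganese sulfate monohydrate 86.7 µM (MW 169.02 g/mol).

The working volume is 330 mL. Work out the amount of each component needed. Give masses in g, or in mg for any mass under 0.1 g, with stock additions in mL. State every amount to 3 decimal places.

potassium sulfate 1.320 g; HEPES 4.191 g; copper sulfate pentahydrate 2.184 mg; spectinomycin 0.554 mL; manganese sulfate monohydrate 4.836 mg

Working volume: 330 mL = 0.33 L.
potassium sulfate: 0.4 g per 100 mL × 330 mL ÷ 100 = 1.320 g
HEPES: 12.7 g/L × 0.33 L = 4.191 g
copper sulfate pentahydrate: 26.5 µmol/L × 249.69 g/mol × 0.33 L ÷ 1000 = 2.184 mg
spectinomycin: dilute stock: 149 µg/mL × 330 mL ÷ 88700 µg/mL = 0.554 mL
manganese sulfate monohydrate: 86.7 µmol/L × 169.02 g/mol × 0.33 L ÷ 1000 = 4.836 mg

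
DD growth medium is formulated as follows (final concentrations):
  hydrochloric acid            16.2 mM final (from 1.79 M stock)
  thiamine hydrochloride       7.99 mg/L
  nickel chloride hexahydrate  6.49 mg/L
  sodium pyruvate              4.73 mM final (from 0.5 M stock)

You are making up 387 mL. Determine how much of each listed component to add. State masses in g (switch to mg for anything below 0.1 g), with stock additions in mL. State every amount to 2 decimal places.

Target volume = 387 mL = 0.387 L.
hydrochloric acid: C1V1 = C2V2 → 16.2 mM × 387 mL ÷ 1790 mM = 3.50 mL
thiamine hydrochloride: 7.99 mg/L × 0.387 L = 3.09 mg
nickel chloride hexahydrate: 6.49 mg/L × 0.387 L = 2.51 mg
sodium pyruvate: C1V1 = C2V2 → 4.73 mM × 387 mL ÷ 500 mM = 3.66 mL

hydrochloric acid 3.50 mL; thiamine hydrochloride 3.09 mg; nickel chloride hexahydrate 2.51 mg; sodium pyruvate 3.66 mL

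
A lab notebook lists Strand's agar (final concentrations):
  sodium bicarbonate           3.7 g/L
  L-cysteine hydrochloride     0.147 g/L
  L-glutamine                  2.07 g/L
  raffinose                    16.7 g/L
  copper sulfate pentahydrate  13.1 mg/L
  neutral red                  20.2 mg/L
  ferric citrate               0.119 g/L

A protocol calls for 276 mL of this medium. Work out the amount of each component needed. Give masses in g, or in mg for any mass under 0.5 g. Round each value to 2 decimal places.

sodium bicarbonate 1.02 g; L-cysteine hydrochloride 40.57 mg; L-glutamine 0.57 g; raffinose 4.61 g; copper sulfate pentahydrate 3.62 mg; neutral red 5.58 mg; ferric citrate 32.84 mg

Working volume: 276 mL = 0.276 L.
sodium bicarbonate: 3.7 g/L × 0.276 L = 1.02 g
L-cysteine hydrochloride: 0.147 g/L × 0.276 L = 0.040572 g = 40.57 mg
L-glutamine: 2.07 g/L × 0.276 L = 0.57 g
raffinose: 16.7 g/L × 0.276 L = 4.61 g
copper sulfate pentahydrate: 13.1 mg/L × 0.276 L = 3.62 mg
neutral red: 20.2 mg/L × 0.276 L = 5.58 mg
ferric citrate: 0.119 g/L × 0.276 L = 0.032844 g = 32.84 mg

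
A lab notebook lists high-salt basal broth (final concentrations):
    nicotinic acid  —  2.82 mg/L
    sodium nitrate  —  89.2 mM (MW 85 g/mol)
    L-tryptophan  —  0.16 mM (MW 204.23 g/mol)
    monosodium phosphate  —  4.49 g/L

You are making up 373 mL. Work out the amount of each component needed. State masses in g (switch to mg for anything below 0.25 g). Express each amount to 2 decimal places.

nicotinic acid 1.05 mg; sodium nitrate 2.83 g; L-tryptophan 12.19 mg; monosodium phosphate 1.67 g

Target volume = 373 mL = 0.373 L.
nicotinic acid: 2.82 mg/L × 0.373 L = 1.05 mg
sodium nitrate: 89.2 mmol/L × 85 g/mol × 0.373 L ÷ 1000 = 2.83 g
L-tryptophan: 0.16 mmol/L × 204.23 mg/mmol × 0.373 L = 12.19 mg
monosodium phosphate: 4.49 g/L × 0.373 L = 1.67 g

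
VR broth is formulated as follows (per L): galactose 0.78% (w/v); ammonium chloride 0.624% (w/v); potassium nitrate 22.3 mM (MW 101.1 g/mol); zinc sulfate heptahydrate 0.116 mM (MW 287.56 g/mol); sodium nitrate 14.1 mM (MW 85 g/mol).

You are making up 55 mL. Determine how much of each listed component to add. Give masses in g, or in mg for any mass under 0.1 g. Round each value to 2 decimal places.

galactose 0.43 g; ammonium chloride 0.34 g; potassium nitrate 0.12 g; zinc sulfate heptahydrate 1.83 mg; sodium nitrate 65.92 mg

Target volume = 55 mL = 0.055 L.
galactose: 0.78 g per 100 mL × 55 mL ÷ 100 = 0.43 g
ammonium chloride: 0.624 g per 100 mL × 55 mL ÷ 100 = 0.34 g
potassium nitrate: 22.3 mmol/L × 101.1 g/mol × 0.055 L ÷ 1000 = 0.12 g
zinc sulfate heptahydrate: 0.116 mmol/L × 287.56 mg/mmol × 0.055 L = 1.83 mg
sodium nitrate: 14.1 mmol/L × 85 mg/mmol × 0.055 L = 65.92 mg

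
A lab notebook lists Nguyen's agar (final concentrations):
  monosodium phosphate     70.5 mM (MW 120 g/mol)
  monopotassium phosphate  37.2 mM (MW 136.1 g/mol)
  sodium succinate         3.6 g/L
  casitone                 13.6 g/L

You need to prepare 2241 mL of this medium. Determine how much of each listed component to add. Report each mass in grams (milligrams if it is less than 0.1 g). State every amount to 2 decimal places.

monosodium phosphate 18.96 g; monopotassium phosphate 11.35 g; sodium succinate 8.07 g; casitone 30.48 g

Scale factor relative to 1 L: 2.241.
monosodium phosphate: 70.5 mmol/L × 120 g/mol × 2.241 L ÷ 1000 = 18.96 g
monopotassium phosphate: 37.2 mmol/L × 136.1 g/mol × 2.241 L ÷ 1000 = 11.35 g
sodium succinate: 3.6 g/L × 2.241 L = 8.07 g
casitone: 13.6 g/L × 2.241 L = 30.48 g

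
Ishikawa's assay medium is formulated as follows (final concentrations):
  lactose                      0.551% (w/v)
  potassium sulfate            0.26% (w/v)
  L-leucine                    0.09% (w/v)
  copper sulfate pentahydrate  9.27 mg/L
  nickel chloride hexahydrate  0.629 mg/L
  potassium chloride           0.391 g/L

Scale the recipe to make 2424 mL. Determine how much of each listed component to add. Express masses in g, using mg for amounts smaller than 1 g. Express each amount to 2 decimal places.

lactose 13.36 g; potassium sulfate 6.30 g; L-leucine 2.18 g; copper sulfate pentahydrate 22.47 mg; nickel chloride hexahydrate 1.52 mg; potassium chloride 947.78 mg

Target volume = 2424 mL = 2.424 L.
lactose: 0.551% w/v = 5.51 g/L → 5.51 × 2.424 L = 13.36 g
potassium sulfate: 0.26% w/v = 2.6 g/L → 2.6 × 2.424 L = 6.30 g
L-leucine: 0.09 g per 100 mL × 2424 mL ÷ 100 = 2.18 g
copper sulfate pentahydrate: 9.27 mg/L × 2.424 L = 22.47 mg
nickel chloride hexahydrate: 0.629 mg/L × 2.424 L = 1.52 mg
potassium chloride: 0.391 g/L × 2.424 L = 0.947784 g = 947.78 mg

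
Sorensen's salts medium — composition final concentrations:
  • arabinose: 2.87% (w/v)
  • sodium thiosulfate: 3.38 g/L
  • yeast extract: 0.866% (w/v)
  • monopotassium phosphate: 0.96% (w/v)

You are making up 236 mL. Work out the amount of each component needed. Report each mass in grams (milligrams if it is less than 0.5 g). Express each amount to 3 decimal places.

Working volume: 236 mL = 0.236 L.
arabinose: 2.87 g per 100 mL × 236 mL ÷ 100 = 6.773 g
sodium thiosulfate: 3.38 g/L × 0.236 L = 0.798 g
yeast extract: 0.866% w/v = 8.66 g/L → 8.66 × 0.236 L = 2.044 g
monopotassium phosphate: 0.96 g per 100 mL × 236 mL ÷ 100 = 2.266 g

arabinose 6.773 g; sodium thiosulfate 0.798 g; yeast extract 2.044 g; monopotassium phosphate 2.266 g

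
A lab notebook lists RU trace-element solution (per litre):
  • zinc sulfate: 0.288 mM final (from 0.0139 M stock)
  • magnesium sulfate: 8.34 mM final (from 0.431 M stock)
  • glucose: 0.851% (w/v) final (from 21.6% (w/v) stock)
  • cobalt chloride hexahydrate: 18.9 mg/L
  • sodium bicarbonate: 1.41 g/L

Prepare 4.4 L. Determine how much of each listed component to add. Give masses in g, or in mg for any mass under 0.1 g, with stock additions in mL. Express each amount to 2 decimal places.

zinc sulfate 91.17 mL; magnesium sulfate 85.14 mL; glucose 173.35 mL; cobalt chloride hexahydrate 83.16 mg; sodium bicarbonate 6.20 g

Working volume: 4.4 L.
zinc sulfate: dilute stock: 0.288 mM × 4400 mL ÷ 13.9 mM = 91.17 mL
magnesium sulfate: V = C2·V2/C1 = 8.34 mM × 4400 mL ÷ 431 mM = 85.14 mL
glucose: C1V1 = C2V2 → 0.851% ÷ 21.6% × 4400 mL = 173.35 mL
cobalt chloride hexahydrate: 18.9 mg/L × 4.4 L = 83.16 mg
sodium bicarbonate: 1.41 g/L × 4.4 L = 6.20 g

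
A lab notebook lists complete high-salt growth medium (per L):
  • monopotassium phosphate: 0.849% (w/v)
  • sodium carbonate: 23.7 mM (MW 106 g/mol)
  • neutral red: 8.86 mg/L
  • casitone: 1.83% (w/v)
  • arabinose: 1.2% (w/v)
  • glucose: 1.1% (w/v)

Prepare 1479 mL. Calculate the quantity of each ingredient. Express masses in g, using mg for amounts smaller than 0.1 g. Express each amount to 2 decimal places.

Scale factor relative to 1 L: 1.479.
monopotassium phosphate: 0.849% w/v = 8.49 g/L → 8.49 × 1.479 L = 12.56 g
sodium carbonate: 23.7 mmol/L × 106 g/mol × 1.479 L ÷ 1000 = 3.72 g
neutral red: 8.86 mg/L × 1.479 L = 13.10 mg
casitone: 1.83 g per 100 mL × 1479 mL ÷ 100 = 27.07 g
arabinose: 1.2 g per 100 mL × 1479 mL ÷ 100 = 17.75 g
glucose: 1.1 g per 100 mL × 1479 mL ÷ 100 = 16.27 g

monopotassium phosphate 12.56 g; sodium carbonate 3.72 g; neutral red 13.10 mg; casitone 27.07 g; arabinose 17.75 g; glucose 16.27 g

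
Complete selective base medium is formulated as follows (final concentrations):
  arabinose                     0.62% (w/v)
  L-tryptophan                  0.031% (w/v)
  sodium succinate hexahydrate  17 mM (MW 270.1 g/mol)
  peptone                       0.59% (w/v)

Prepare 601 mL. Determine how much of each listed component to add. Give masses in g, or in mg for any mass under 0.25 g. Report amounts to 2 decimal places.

arabinose 3.73 g; L-tryptophan 186.31 mg; sodium succinate hexahydrate 2.76 g; peptone 3.55 g

Target volume = 601 mL = 0.601 L.
arabinose: 0.62% w/v = 6.2 g/L → 6.2 × 0.601 L = 3.73 g
L-tryptophan: 0.031% w/v = 0.31 g/L → 0.31 × 0.601 L = 0.18631 g = 186.31 mg
sodium succinate hexahydrate: 17 mmol/L × 270.1 g/mol × 0.601 L ÷ 1000 = 2.76 g
peptone: 0.59 g per 100 mL × 601 mL ÷ 100 = 3.55 g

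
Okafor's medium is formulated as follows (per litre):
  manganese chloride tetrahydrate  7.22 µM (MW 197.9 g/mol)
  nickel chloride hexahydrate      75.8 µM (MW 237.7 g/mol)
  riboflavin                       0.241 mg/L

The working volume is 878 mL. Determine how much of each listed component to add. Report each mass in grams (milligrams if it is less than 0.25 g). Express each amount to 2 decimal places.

Working volume: 878 mL = 0.878 L.
manganese chloride tetrahydrate: 7.22 µmol/L × 197.9 g/mol × 0.878 L ÷ 1000 = 1.25 mg
nickel chloride hexahydrate: 75.8 µmol/L × 237.7 g/mol × 0.878 L ÷ 1000 = 15.82 mg
riboflavin: 0.241 mg/L × 0.878 L = 0.21 mg

manganese chloride tetrahydrate 1.25 mg; nickel chloride hexahydrate 15.82 mg; riboflavin 0.21 mg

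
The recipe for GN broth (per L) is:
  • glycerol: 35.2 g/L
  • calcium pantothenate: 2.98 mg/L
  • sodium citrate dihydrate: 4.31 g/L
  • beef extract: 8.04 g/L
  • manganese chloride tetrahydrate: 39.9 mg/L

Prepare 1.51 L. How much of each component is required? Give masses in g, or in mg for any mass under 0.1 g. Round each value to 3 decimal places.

Scale factor relative to 1 L: 1.51.
glycerol: 35.2 g/L × 1.51 L = 53.152 g
calcium pantothenate: 2.98 mg/L × 1.51 L = 4.500 mg
sodium citrate dihydrate: 4.31 g/L × 1.51 L = 6.508 g
beef extract: 8.04 g/L × 1.51 L = 12.140 g
manganese chloride tetrahydrate: 39.9 mg/L × 1.51 L = 60.249 mg

glycerol 53.152 g; calcium pantothenate 4.500 mg; sodium citrate dihydrate 6.508 g; beef extract 12.140 g; manganese chloride tetrahydrate 60.249 mg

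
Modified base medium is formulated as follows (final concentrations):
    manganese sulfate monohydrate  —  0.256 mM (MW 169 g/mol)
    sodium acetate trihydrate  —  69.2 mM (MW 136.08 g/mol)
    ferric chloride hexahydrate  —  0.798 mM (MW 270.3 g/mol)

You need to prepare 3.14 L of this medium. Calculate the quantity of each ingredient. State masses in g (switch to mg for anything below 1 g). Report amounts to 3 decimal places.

manganese sulfate monohydrate 135.849 mg; sodium acetate trihydrate 29.569 g; ferric chloride hexahydrate 677.296 mg

Scale factor relative to 1 L: 3.14.
manganese sulfate monohydrate: 0.256 mmol/L × 169 mg/mmol × 3.14 L = 135.849 mg
sodium acetate trihydrate: 69.2 mmol/L × 136.08 g/mol × 3.14 L ÷ 1000 = 29.569 g
ferric chloride hexahydrate: 0.798 mmol/L × 270.3 mg/mmol × 3.14 L = 677.296 mg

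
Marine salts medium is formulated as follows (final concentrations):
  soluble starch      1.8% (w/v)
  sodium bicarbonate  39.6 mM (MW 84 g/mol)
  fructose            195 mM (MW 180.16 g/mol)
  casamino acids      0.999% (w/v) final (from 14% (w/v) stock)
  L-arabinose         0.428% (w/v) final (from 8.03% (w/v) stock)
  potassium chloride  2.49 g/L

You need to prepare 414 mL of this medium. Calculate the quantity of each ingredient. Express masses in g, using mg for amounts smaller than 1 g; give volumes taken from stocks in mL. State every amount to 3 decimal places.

soluble starch 7.452 g; sodium bicarbonate 1.377 g; fructose 14.544 g; casamino acids 29.542 mL; L-arabinose 22.066 mL; potassium chloride 1.031 g

Target volume = 414 mL = 0.414 L.
soluble starch: 1.8 g per 100 mL × 414 mL ÷ 100 = 7.452 g
sodium bicarbonate: 39.6 mmol/L × 84 g/mol × 0.414 L ÷ 1000 = 1.377 g
fructose: 195 mmol/L × 180.16 g/mol × 0.414 L ÷ 1000 = 14.544 g
casamino acids: dilute stock: 0.999% ÷ 14% × 414 mL = 29.542 mL
L-arabinose: C1V1 = C2V2 → 0.428% ÷ 8.03% × 414 mL = 22.066 mL
potassium chloride: 2.49 g/L × 0.414 L = 1.031 g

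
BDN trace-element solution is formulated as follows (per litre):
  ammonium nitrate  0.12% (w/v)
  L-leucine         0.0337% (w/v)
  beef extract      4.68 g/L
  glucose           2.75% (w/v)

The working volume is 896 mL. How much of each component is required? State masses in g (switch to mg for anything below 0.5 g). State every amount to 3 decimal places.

ammonium nitrate 1.075 g; L-leucine 301.952 mg; beef extract 4.193 g; glucose 24.640 g

Scale factor relative to 1 L: 0.896.
ammonium nitrate: 0.12 g per 100 mL × 896 mL ÷ 100 = 1.075 g
L-leucine: 0.0337% w/v = 0.337 g/L → 0.337 × 0.896 L = 0.301952 g = 301.952 mg
beef extract: 4.68 g/L × 0.896 L = 4.193 g
glucose: 2.75% w/v = 27.5 g/L → 27.5 × 0.896 L = 24.640 g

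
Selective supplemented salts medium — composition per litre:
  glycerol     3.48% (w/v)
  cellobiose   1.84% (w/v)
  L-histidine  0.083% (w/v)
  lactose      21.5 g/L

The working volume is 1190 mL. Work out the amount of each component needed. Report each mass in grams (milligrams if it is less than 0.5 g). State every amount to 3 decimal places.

Target volume = 1190 mL = 1.19 L.
glycerol: 3.48% w/v = 34.8 g/L → 34.8 × 1.19 L = 41.412 g
cellobiose: 1.84% w/v = 18.4 g/L → 18.4 × 1.19 L = 21.896 g
L-histidine: 0.083 g per 100 mL × 1190 mL ÷ 100 = 0.988 g
lactose: 21.5 g/L × 1.19 L = 25.585 g

glycerol 41.412 g; cellobiose 21.896 g; L-histidine 0.988 g; lactose 25.585 g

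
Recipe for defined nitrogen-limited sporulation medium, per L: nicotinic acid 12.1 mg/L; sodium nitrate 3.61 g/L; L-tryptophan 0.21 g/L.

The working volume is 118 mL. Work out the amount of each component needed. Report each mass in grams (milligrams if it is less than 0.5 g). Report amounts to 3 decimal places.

nicotinic acid 1.428 mg; sodium nitrate 425.980 mg; L-tryptophan 24.780 mg

Working volume: 118 mL = 0.118 L.
nicotinic acid: 12.1 mg/L × 0.118 L = 1.428 mg
sodium nitrate: 3.61 g/L × 0.118 L = 0.42598 g = 425.980 mg
L-tryptophan: 0.21 g/L × 0.118 L = 0.02478 g = 24.780 mg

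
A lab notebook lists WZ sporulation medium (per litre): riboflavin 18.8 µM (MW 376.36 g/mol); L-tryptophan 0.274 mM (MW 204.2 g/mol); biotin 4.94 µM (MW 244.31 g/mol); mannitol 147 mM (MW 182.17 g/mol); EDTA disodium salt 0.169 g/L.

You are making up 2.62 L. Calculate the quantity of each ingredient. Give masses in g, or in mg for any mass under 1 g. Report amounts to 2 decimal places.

riboflavin 18.54 mg; L-tryptophan 146.59 mg; biotin 3.16 mg; mannitol 70.16 g; EDTA disodium salt 442.78 mg

Working volume: 2.62 L.
riboflavin: 18.8 µmol/L × 376.36 g/mol × 2.62 L ÷ 1000 = 18.54 mg
L-tryptophan: 0.274 mmol/L × 204.2 mg/mmol × 2.62 L = 146.59 mg
biotin: 4.94 µmol/L × 244.31 g/mol × 2.62 L ÷ 1000 = 3.16 mg
mannitol: 147 mmol/L × 182.17 g/mol × 2.62 L ÷ 1000 = 70.16 g
EDTA disodium salt: 0.169 g/L × 2.62 L = 0.44278 g = 442.78 mg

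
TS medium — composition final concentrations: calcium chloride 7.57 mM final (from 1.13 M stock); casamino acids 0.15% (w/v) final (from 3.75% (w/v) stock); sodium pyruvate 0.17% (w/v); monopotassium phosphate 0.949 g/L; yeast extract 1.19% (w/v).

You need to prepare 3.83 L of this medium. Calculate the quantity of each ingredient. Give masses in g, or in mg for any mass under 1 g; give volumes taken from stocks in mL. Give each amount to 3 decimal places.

calcium chloride 25.658 mL; casamino acids 153.200 mL; sodium pyruvate 6.511 g; monopotassium phosphate 3.635 g; yeast extract 45.577 g

Scale factor relative to 1 L: 3.83.
calcium chloride: C1V1 = C2V2 → 7.57 mM × 3830 mL ÷ 1130 mM = 25.658 mL
casamino acids: C1V1 = C2V2 → 0.15% ÷ 3.75% × 3830 mL = 153.200 mL
sodium pyruvate: 0.17 g per 100 mL × 3830 mL ÷ 100 = 6.511 g
monopotassium phosphate: 0.949 g/L × 3.83 L = 3.635 g
yeast extract: 1.19 g per 100 mL × 3830 mL ÷ 100 = 45.577 g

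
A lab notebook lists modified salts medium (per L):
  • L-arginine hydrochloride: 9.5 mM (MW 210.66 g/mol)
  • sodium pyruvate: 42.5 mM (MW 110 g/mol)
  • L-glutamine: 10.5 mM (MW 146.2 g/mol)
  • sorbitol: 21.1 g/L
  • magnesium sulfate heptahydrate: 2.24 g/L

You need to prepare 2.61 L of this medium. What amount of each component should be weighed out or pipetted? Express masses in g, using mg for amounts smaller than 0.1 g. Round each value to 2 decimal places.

L-arginine hydrochloride 5.22 g; sodium pyruvate 12.20 g; L-glutamine 4.01 g; sorbitol 55.07 g; magnesium sulfate heptahydrate 5.85 g

Scale factor relative to 1 L: 2.61.
L-arginine hydrochloride: 9.5 mmol/L × 210.66 g/mol × 2.61 L ÷ 1000 = 5.22 g
sodium pyruvate: 42.5 mmol/L × 110 g/mol × 2.61 L ÷ 1000 = 12.20 g
L-glutamine: 10.5 mmol/L × 146.2 g/mol × 2.61 L ÷ 1000 = 4.01 g
sorbitol: 21.1 g/L × 2.61 L = 55.07 g
magnesium sulfate heptahydrate: 2.24 g/L × 2.61 L = 5.85 g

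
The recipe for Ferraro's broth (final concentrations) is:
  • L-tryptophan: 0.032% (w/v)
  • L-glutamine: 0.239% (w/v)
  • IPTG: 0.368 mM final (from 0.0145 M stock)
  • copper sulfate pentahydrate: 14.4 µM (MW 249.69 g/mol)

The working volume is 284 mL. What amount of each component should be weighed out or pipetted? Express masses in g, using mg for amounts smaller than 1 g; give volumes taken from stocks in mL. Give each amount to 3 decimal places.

L-tryptophan 90.880 mg; L-glutamine 678.760 mg; IPTG 7.208 mL; copper sulfate pentahydrate 1.021 mg

Scale factor relative to 1 L: 0.284.
L-tryptophan: 0.032% w/v = 0.32 g/L → 0.32 × 0.284 L = 0.09088 g = 90.880 mg
L-glutamine: 0.239% w/v = 2.39 g/L → 2.39 × 0.284 L = 0.67876 g = 678.760 mg
IPTG: C1V1 = C2V2 → 0.368 mM × 284 mL ÷ 14.5 mM = 7.208 mL
copper sulfate pentahydrate: 14.4 µmol/L × 249.69 g/mol × 0.284 L ÷ 1000 = 1.021 mg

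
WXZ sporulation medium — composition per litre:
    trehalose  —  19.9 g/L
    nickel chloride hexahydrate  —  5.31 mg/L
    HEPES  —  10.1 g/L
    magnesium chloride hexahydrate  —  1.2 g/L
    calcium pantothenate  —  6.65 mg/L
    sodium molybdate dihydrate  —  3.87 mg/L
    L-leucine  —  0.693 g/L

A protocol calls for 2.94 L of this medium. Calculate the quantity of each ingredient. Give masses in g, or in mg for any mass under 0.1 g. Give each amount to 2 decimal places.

trehalose 58.51 g; nickel chloride hexahydrate 15.61 mg; HEPES 29.69 g; magnesium chloride hexahydrate 3.53 g; calcium pantothenate 19.55 mg; sodium molybdate dihydrate 11.38 mg; L-leucine 2.04 g

Working volume: 2.94 L.
trehalose: 19.9 g/L × 2.94 L = 58.51 g
nickel chloride hexahydrate: 5.31 mg/L × 2.94 L = 15.61 mg
HEPES: 10.1 g/L × 2.94 L = 29.69 g
magnesium chloride hexahydrate: 1.2 g/L × 2.94 L = 3.53 g
calcium pantothenate: 6.65 mg/L × 2.94 L = 19.55 mg
sodium molybdate dihydrate: 3.87 mg/L × 2.94 L = 11.38 mg
L-leucine: 0.693 g/L × 2.94 L = 2.04 g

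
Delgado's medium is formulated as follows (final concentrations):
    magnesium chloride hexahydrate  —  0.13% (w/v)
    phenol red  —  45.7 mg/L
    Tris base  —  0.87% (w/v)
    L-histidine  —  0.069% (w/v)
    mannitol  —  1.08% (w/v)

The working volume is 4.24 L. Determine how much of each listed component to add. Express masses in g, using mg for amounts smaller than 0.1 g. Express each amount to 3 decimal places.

Scale factor relative to 1 L: 4.24.
magnesium chloride hexahydrate: 0.13% w/v = 1.3 g/L → 1.3 × 4.24 L = 5.512 g
phenol red: 45.7 mg/L × 4.24 L = 193.768 mg = 0.194 g
Tris base: 0.87% w/v = 8.7 g/L → 8.7 × 4.24 L = 36.888 g
L-histidine: 0.069 g per 100 mL × 4240 mL ÷ 100 = 2.926 g
mannitol: 1.08 g per 100 mL × 4240 mL ÷ 100 = 45.792 g

magnesium chloride hexahydrate 5.512 g; phenol red 0.194 g; Tris base 36.888 g; L-histidine 2.926 g; mannitol 45.792 g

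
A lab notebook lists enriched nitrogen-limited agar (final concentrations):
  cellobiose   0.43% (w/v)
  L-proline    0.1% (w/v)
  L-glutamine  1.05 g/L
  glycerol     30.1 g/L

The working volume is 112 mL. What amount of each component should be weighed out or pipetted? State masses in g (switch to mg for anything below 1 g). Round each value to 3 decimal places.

Target volume = 112 mL = 0.112 L.
cellobiose: 0.43% w/v = 4.3 g/L → 4.3 × 0.112 L = 0.4816 g = 481.600 mg
L-proline: 0.1 g per 100 mL × 112 mL ÷ 100 = 0.112 g = 112.000 mg
L-glutamine: 1.05 g/L × 0.112 L = 0.1176 g = 117.600 mg
glycerol: 30.1 g/L × 0.112 L = 3.371 g

cellobiose 481.600 mg; L-proline 112.000 mg; L-glutamine 117.600 mg; glycerol 3.371 g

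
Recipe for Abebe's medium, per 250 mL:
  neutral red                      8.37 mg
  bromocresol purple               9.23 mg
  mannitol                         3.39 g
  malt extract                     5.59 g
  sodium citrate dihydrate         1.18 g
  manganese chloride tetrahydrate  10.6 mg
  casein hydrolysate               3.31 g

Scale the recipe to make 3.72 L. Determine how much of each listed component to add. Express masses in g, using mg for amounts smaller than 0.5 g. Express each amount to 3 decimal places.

Ratio of target to recipe volume: 3720 / 250 = 14.88.
neutral red: 8.37 mg × (3720 mL / 250 mL) = 124.546 mg
bromocresol purple: 9.23 mg × (3720 mL / 250 mL) = 137.342 mg
mannitol: 3.39 g × (3720 mL / 250 mL) = 50.443 g
malt extract: 5.59 g × (3720 mL / 250 mL) = 83.179 g
sodium citrate dihydrate: 1.18 g × (3720 mL / 250 mL) = 17.558 g
manganese chloride tetrahydrate: 10.6 mg × (3720 mL / 250 mL) = 157.728 mg
casein hydrolysate: 3.31 g × (3720 mL / 250 mL) = 49.253 g

neutral red 124.546 mg; bromocresol purple 137.342 mg; mannitol 50.443 g; malt extract 83.179 g; sodium citrate dihydrate 17.558 g; manganese chloride tetrahydrate 157.728 mg; casein hydrolysate 49.253 g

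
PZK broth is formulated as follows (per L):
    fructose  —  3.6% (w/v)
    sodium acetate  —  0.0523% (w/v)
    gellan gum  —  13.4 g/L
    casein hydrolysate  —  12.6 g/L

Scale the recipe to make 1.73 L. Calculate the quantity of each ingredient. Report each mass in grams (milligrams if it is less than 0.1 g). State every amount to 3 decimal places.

Working volume: 1.73 L.
fructose: 3.6% w/v = 36 g/L → 36 × 1.73 L = 62.280 g
sodium acetate: 0.0523% w/v = 0.523 g/L → 0.523 × 1.73 L = 0.905 g
gellan gum: 13.4 g/L × 1.73 L = 23.182 g
casein hydrolysate: 12.6 g/L × 1.73 L = 21.798 g

fructose 62.280 g; sodium acetate 0.905 g; gellan gum 23.182 g; casein hydrolysate 21.798 g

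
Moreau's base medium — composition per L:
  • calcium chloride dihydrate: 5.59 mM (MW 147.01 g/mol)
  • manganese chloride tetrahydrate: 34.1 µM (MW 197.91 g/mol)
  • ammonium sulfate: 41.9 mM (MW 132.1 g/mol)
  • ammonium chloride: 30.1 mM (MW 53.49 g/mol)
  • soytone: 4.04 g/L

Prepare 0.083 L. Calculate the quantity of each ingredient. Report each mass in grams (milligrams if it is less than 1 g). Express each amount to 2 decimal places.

calcium chloride dihydrate 68.21 mg; manganese chloride tetrahydrate 0.56 mg; ammonium sulfate 459.40 mg; ammonium chloride 133.63 mg; soytone 335.32 mg

Working volume: 0.083 L.
calcium chloride dihydrate: 5.59 mmol/L × 147.01 mg/mmol × 0.083 L = 68.21 mg
manganese chloride tetrahydrate: 34.1 µmol/L × 197.91 g/mol × 0.083 L ÷ 1000 = 0.56 mg
ammonium sulfate: 41.9 mmol/L × 132.1 mg/mmol × 0.083 L = 459.40 mg
ammonium chloride: 30.1 mmol/L × 53.49 mg/mmol × 0.083 L = 133.63 mg
soytone: 4.04 g/L × 0.083 L = 0.33532 g = 335.32 mg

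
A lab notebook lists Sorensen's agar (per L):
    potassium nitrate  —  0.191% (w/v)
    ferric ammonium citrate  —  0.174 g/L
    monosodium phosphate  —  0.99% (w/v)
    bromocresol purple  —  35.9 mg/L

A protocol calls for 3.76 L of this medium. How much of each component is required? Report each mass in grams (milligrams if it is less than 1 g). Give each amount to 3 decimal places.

potassium nitrate 7.182 g; ferric ammonium citrate 654.240 mg; monosodium phosphate 37.224 g; bromocresol purple 134.984 mg

Scale factor relative to 1 L: 3.76.
potassium nitrate: 0.191% w/v = 1.91 g/L → 1.91 × 3.76 L = 7.182 g
ferric ammonium citrate: 0.174 g/L × 3.76 L = 0.65424 g = 654.240 mg
monosodium phosphate: 0.99% w/v = 9.9 g/L → 9.9 × 3.76 L = 37.224 g
bromocresol purple: 35.9 mg/L × 3.76 L = 134.984 mg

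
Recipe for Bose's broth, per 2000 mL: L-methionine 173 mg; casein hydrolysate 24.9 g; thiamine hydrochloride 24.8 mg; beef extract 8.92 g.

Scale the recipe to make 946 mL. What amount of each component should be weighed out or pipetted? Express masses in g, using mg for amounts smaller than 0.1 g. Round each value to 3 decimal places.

L-methionine 81.829 mg; casein hydrolysate 11.778 g; thiamine hydrochloride 11.730 mg; beef extract 4.219 g

Scale factor = 946 mL / 2000 mL = 0.473.
L-methionine: 173 mg × (946 mL / 2000 mL) = 81.829 mg
casein hydrolysate: 24.9 g × (946 mL / 2000 mL) = 11.778 g
thiamine hydrochloride: 24.8 mg × (946 mL / 2000 mL) = 11.730 mg
beef extract: 8.92 g × (946 mL / 2000 mL) = 4.219 g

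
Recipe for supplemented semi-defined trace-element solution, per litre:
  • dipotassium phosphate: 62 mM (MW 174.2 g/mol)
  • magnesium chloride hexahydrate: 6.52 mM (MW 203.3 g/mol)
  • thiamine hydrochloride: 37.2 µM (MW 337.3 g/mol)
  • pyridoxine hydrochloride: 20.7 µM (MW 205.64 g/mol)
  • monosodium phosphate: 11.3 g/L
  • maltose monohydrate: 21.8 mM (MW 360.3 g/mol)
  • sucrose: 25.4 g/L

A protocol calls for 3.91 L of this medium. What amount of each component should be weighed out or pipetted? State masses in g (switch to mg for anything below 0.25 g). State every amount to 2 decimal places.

dipotassium phosphate 42.23 g; magnesium chloride hexahydrate 5.18 g; thiamine hydrochloride 49.06 mg; pyridoxine hydrochloride 16.64 mg; monosodium phosphate 44.18 g; maltose monohydrate 30.71 g; sucrose 99.31 g

Working volume: 3.91 L.
dipotassium phosphate: 62 mmol/L × 174.2 g/mol × 3.91 L ÷ 1000 = 42.23 g
magnesium chloride hexahydrate: 6.52 mmol/L × 203.3 g/mol × 3.91 L ÷ 1000 = 5.18 g
thiamine hydrochloride: 37.2 µmol/L × 337.3 g/mol × 3.91 L ÷ 1000 = 49.06 mg
pyridoxine hydrochloride: 20.7 µmol/L × 205.64 g/mol × 3.91 L ÷ 1000 = 16.64 mg
monosodium phosphate: 11.3 g/L × 3.91 L = 44.18 g
maltose monohydrate: 21.8 mmol/L × 360.3 g/mol × 3.91 L ÷ 1000 = 30.71 g
sucrose: 25.4 g/L × 3.91 L = 99.31 g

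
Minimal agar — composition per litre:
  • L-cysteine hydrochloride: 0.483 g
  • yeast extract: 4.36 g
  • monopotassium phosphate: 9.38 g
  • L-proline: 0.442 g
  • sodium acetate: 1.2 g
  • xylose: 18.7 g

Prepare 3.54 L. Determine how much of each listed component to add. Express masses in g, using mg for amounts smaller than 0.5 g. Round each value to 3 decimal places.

L-cysteine hydrochloride 1.710 g; yeast extract 15.434 g; monopotassium phosphate 33.205 g; L-proline 1.565 g; sodium acetate 4.248 g; xylose 66.198 g

Scale factor = 3540 mL / 1000 mL = 3.54.
L-cysteine hydrochloride: 0.483 g × (3540 mL / 1000 mL) = 1.710 g
yeast extract: 4.36 g × (3540 mL / 1000 mL) = 15.434 g
monopotassium phosphate: 9.38 g × (3540 mL / 1000 mL) = 33.205 g
L-proline: 0.442 g × (3540 mL / 1000 mL) = 1.565 g
sodium acetate: 1.2 g × (3540 mL / 1000 mL) = 4.248 g
xylose: 18.7 g × (3540 mL / 1000 mL) = 66.198 g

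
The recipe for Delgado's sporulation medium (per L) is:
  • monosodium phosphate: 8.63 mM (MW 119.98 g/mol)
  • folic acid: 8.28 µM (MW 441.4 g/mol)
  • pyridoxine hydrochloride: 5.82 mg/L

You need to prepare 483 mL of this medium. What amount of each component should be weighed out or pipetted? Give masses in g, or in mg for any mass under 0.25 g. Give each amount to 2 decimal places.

monosodium phosphate 0.50 g; folic acid 1.77 mg; pyridoxine hydrochloride 2.81 mg

Working volume: 483 mL = 0.483 L.
monosodium phosphate: 8.63 mmol/L × 119.98 g/mol × 0.483 L ÷ 1000 = 0.50 g
folic acid: 8.28 µmol/L × 441.4 g/mol × 0.483 L ÷ 1000 = 1.77 mg
pyridoxine hydrochloride: 5.82 mg/L × 0.483 L = 2.81 mg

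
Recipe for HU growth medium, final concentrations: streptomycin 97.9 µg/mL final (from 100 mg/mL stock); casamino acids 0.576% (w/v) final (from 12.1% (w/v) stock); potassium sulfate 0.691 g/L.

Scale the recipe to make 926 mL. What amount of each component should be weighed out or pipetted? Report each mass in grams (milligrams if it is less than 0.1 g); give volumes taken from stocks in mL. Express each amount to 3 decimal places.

Scale factor relative to 1 L: 0.926.
streptomycin: C1V1 = C2V2 → 97.9 µg/mL × 926 mL ÷ 100000 µg/mL = 0.907 mL
casamino acids: dilute stock: 0.576% ÷ 12.1% × 926 mL = 44.081 mL
potassium sulfate: 0.691 g/L × 0.926 L = 0.640 g

streptomycin 0.907 mL; casamino acids 44.081 mL; potassium sulfate 0.640 g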